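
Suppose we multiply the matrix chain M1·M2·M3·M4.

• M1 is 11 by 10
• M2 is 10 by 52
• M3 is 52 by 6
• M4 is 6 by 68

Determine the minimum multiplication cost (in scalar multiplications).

Adjacent pairs: M1M2 = 11·10·52 = 5720; M2M3 = 10·52·6 = 3120; M3M4 = 52·6·68 = 21216.
Length 3: M1..M3: k=1: 0+3120+11·10·6=3780; k=2: 5720+0+11·52·6=9152 → min 3780 | M2..M4: k=2: 0+21216+10·52·68=56576; k=3: 3120+0+10·6·68=7200 → min 7200.
Length 4: M1..M4: k=1: 0+7200+11·10·68=14680; k=2: 5720+21216+11·52·68=65832; k=3: 3780+0+11·6·68=8268 → min 8268.
Optimal order: ((M1·(M2·M3))·M4) with cost 8268.

8268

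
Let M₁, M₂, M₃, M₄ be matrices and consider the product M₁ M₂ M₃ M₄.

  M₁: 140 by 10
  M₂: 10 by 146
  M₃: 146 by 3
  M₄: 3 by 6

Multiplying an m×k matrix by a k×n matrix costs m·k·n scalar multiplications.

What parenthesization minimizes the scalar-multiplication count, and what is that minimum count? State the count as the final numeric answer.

Adjacent pairs: M₁M₂ = 140·10·146 = 204400; M₂M₃ = 10·146·3 = 4380; M₃M₄ = 146·3·6 = 2628.
Length 3: M₁..M₃: k=1: 0+4380+140·10·3=8580; k=2: 204400+0+140·146·3=265720 → min 8580 | M₂..M₄: k=2: 0+2628+10·146·6=11388; k=3: 4380+0+10·3·6=4560 → min 4560.
Length 4: M₁..M₄: k=1: 0+4560+140·10·6=12960; k=2: 204400+2628+140·146·6=329668; k=3: 8580+0+140·3·6=11100 → min 11100.
Optimal parenthesization: ((M₁ (M₂ M₃)) M₄) with cost 11100.

11100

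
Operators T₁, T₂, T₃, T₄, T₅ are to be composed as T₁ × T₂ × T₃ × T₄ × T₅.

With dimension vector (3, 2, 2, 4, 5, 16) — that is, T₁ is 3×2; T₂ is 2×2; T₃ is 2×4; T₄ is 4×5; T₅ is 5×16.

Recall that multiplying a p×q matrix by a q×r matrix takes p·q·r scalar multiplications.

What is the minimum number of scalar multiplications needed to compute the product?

308

Adjacent pairs: T₁T₂ = 3·2·2 = 12; T₂T₃ = 2·2·4 = 16; T₃T₄ = 2·4·5 = 40; T₄T₅ = 4·5·16 = 320.
Length 3: T₁..T₃: k=1: 0+16+3·2·4=40; k=2: 12+0+3·2·4=36 → min 36 | T₂..T₄: k=2: 0+40+2·2·5=60; k=3: 16+0+2·4·5=56 → min 56 | T₃..T₅: k=3: 0+320+2·4·16=448; k=4: 40+0+2·5·16=200 → min 200.
Length 4: T₁..T₄: k=1: 0+56+3·2·5=86; k=2: 12+40+3·2·5=82; k=3: 36+0+3·4·5=96 → min 82 | T₂..T₅: k=2: 0+200+2·2·16=264; k=3: 16+320+2·4·16=464; k=4: 56+0+2·5·16=216 → min 216.
Length 5: T₁..T₅: k=1: 0+216+3·2·16=312; k=2: 12+200+3·2·16=308; k=3: 36+320+3·4·16=548; k=4: 82+0+3·5·16=322 → min 308.
Optimal order: ((T₁ × T₂) × ((T₃ × T₄) × T₅)) with cost 308.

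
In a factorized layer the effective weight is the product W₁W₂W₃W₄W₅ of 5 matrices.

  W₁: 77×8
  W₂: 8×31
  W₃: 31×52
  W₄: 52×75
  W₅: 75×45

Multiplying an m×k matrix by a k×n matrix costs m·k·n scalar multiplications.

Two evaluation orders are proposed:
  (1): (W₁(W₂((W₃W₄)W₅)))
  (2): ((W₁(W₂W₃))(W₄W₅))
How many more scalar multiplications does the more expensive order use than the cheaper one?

Order (1) = (W₁(W₂((W₃W₄)W₅))): (W₃W₄): 31×52 by 52×75 → 31×75, cost 31·52·75 = 120900; ((W₃W₄)W₅): 31×75 by 75×45 → 31×45, cost 31·75·45 = 104625; cumulative 225525; (W₂((W₃W₄)W₅)): 8×31 by 31×45 → 8×45, cost 8·31·45 = 11160; cumulative 236685; (W₁(W₂((W₃W₄)W₅))): 77×8 by 8×45 → 77×45, cost 77·8·45 = 27720; cumulative 264405. Total 264405.
Order (2) = ((W₁(W₂W₃))(W₄W₅)): (W₂W₃): 8×31 by 31×52 → 8×52, cost 8·31·52 = 12896; (W₁(W₂W₃)): 77×8 by 8×52 → 77×52, cost 77·8·52 = 32032; cumulative 44928; (W₄W₅): 52×75 by 75×45 → 52×45, cost 52·75·45 = 175500; ((W₁(W₂W₃))(W₄W₅)): 77×52 by 52×45 → 77×45, cost 77·52·45 = 180180; cumulative 400608. Total 400608.
Difference: |264405 − 400608| = 136203.

136203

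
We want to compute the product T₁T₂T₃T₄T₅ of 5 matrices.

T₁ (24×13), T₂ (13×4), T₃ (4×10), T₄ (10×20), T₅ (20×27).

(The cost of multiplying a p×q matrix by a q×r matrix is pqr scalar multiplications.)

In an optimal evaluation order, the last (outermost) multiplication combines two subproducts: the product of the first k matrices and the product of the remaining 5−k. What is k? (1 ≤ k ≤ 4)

Adjacent pairs: T₁T₂ = 24·13·4 = 1248; T₂T₃ = 13·4·10 = 520; T₃T₄ = 4·10·20 = 800; T₄T₅ = 10·20·27 = 5400.
Length 3: T₁..T₃: k=1: 0+520+24·13·10=3640; k=2: 1248+0+24·4·10=2208 → min 2208 | T₂..T₄: k=2: 0+800+13·4·20=1840; k=3: 520+0+13·10·20=3120 → min 1840 | T₃..T₅: k=3: 0+5400+4·10·27=6480; k=4: 800+0+4·20·27=2960 → min 2960.
Length 4: T₁..T₄: k=1: 0+1840+24·13·20=8080; k=2: 1248+800+24·4·20=3968; k=3: 2208+0+24·10·20=7008 → min 3968 | T₂..T₅: k=2: 0+2960+13·4·27=4364; k=3: 520+5400+13·10·27=9430; k=4: 1840+0+13·20·27=8860 → min 4364.
Top-level splits: k=1: (T₁..T₁)·(T₂..T₅) → 0+4364+24·13·27 = 12788; k=2: (T₁..T₂)·(T₃..T₅) → 1248+2960+24·4·27 = 6800; k=3: (T₁..T₃)·(T₄..T₅) → 2208+5400+24·10·27 = 14088; k=4: (T₁..T₄)·(T₅..T₅) → 3968+0+24·20·27 = 16928.
Best split is after T₂, i.e. k = 2.

2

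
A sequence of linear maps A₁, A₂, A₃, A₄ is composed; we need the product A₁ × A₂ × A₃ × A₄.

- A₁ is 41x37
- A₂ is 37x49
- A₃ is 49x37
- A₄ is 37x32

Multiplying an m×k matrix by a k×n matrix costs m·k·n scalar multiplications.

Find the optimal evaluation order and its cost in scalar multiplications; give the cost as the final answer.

159433

Adjacent pairs: A₁A₂ = 41·37·49 = 74333; A₂A₃ = 37·49·37 = 67081; A₃A₄ = 49·37·32 = 58016.
Length 3: A₁..A₃: k=1: 0+67081+41·37·37=123210; k=2: 74333+0+41·49·37=148666 → min 123210 | A₂..A₄: k=2: 0+58016+37·49·32=116032; k=3: 67081+0+37·37·32=110889 → min 110889.
Length 4: A₁..A₄: k=1: 0+110889+41·37·32=159433; k=2: 74333+58016+41·49·32=196637; k=3: 123210+0+41·37·32=171754 → min 159433.
Optimal parenthesization: (A₁ × ((A₂ × A₃) × A₄)) with cost 159433.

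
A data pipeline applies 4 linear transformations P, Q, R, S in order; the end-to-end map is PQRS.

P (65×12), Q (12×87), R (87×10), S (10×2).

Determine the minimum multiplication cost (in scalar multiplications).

Adjacent pairs: PQ = 65·12·87 = 67860; QR = 12·87·10 = 10440; RS = 87·10·2 = 1740.
Length 3: P..R: k=1: 0+10440+65·12·10=18240; k=2: 67860+0+65·87·10=124410 → min 18240 | Q..S: k=2: 0+1740+12·87·2=3828; k=3: 10440+0+12·10·2=10680 → min 3828.
Length 4: P..S: k=1: 0+3828+65·12·2=5388; k=2: 67860+1740+65·87·2=80910; k=3: 18240+0+65·10·2=19540 → min 5388.
Optimal order: (P(Q(RS))) with cost 5388.

5388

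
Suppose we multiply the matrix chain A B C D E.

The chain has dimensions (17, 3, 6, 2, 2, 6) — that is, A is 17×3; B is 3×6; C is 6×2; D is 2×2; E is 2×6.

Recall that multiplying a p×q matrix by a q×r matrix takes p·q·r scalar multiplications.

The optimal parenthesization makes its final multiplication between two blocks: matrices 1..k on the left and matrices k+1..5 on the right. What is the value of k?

Adjacent pairs: AB = 17·3·6 = 306; BC = 3·6·2 = 36; CD = 6·2·2 = 24; DE = 2·2·6 = 24.
Length 3: A..C: k=1: 0+36+17·3·2=138; k=2: 306+0+17·6·2=510 → min 138 | B..D: k=2: 0+24+3·6·2=60; k=3: 36+0+3·2·2=48 → min 48 | C..E: k=3: 0+24+6·2·6=96; k=4: 24+0+6·2·6=96 → min 96.
Length 4: A..D: k=1: 0+48+17·3·2=150; k=2: 306+24+17·6·2=534; k=3: 138+0+17·2·2=206 → min 150 | B..E: k=2: 0+96+3·6·6=204; k=3: 36+24+3·2·6=96; k=4: 48+0+3·2·6=84 → min 84.
Top-level splits: k=1: (A..A)·(B..E) → 0+84+17·3·6 = 390; k=2: (A..B)·(C..E) → 306+96+17·6·6 = 1014; k=3: (A..C)·(D..E) → 138+24+17·2·6 = 366; k=4: (A..D)·(E..E) → 150+0+17·2·6 = 354.
Best split is after D, i.e. k = 4.

4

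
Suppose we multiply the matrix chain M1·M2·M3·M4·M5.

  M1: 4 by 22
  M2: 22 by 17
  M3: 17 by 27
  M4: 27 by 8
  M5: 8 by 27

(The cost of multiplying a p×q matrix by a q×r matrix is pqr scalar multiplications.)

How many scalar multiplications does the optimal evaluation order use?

Adjacent pairs: M1M2 = 4·22·17 = 1496; M2M3 = 22·17·27 = 10098; M3M4 = 17·27·8 = 3672; M4M5 = 27·8·27 = 5832.
Length 3: M1..M3: k=1: 0+10098+4·22·27=12474; k=2: 1496+0+4·17·27=3332 → min 3332 | M2..M4: k=2: 0+3672+22·17·8=6664; k=3: 10098+0+22·27·8=14850 → min 6664 | M3..M5: k=3: 0+5832+17·27·27=18225; k=4: 3672+0+17·8·27=7344 → min 7344.
Length 4: M1..M4: k=1: 0+6664+4·22·8=7368; k=2: 1496+3672+4·17·8=5712; k=3: 3332+0+4·27·8=4196 → min 4196 | M2..M5: k=2: 0+7344+22·17·27=17442; k=3: 10098+5832+22·27·27=31968; k=4: 6664+0+22·8·27=11416 → min 11416.
Length 5: M1..M5: k=1: 0+11416+4·22·27=13792; k=2: 1496+7344+4·17·27=10676; k=3: 3332+5832+4·27·27=12080; k=4: 4196+0+4·8·27=5060 → min 5060.
Optimal order: ((((M1·M2)·M3)·M4)·M5) with cost 5060.

5060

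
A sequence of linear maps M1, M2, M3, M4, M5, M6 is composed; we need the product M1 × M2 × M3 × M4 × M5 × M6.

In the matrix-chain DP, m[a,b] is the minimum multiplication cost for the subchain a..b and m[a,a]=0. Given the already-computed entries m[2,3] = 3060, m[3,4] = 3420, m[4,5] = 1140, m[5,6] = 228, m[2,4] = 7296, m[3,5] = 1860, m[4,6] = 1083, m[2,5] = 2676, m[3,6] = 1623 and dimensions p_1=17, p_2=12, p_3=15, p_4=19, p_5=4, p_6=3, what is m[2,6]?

m[2,6] = min over k∈[2,5] of m[2,k]+m[k+1,6]+p_{1}·p_k·p_{6}.
k=2: 0 + 1623 + 17·12·3 = 2235; k=3: 3060 + 1083 + 17·15·3 = 4908; k=4: 7296 + 228 + 17·19·3 = 8493; k=5: 2676 + 0 + 17·4·3 = 2880.
Minimum: 2235 at k=2.

2235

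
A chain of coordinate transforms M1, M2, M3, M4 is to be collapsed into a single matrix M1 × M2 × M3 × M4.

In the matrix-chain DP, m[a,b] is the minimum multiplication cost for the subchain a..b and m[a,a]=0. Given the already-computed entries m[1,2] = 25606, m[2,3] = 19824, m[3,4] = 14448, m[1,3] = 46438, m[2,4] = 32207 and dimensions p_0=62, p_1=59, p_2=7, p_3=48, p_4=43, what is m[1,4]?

58716

m[1,4] = min over k∈[1,3] of m[1,k]+m[k+1,4]+p_{0}·p_k·p_{4}.
k=1: 0 + 32207 + 62·59·43 = 189501; k=2: 25606 + 14448 + 62·7·43 = 58716; k=3: 46438 + 0 + 62·48·43 = 174406.
Minimum: 58716 at k=2.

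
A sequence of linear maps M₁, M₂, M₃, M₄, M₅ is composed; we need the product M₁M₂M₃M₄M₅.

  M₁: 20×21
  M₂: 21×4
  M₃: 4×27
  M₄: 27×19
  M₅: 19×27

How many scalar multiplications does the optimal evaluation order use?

7944

Adjacent pairs: M₁M₂ = 20·21·4 = 1680; M₂M₃ = 21·4·27 = 2268; M₃M₄ = 4·27·19 = 2052; M₄M₅ = 27·19·27 = 13851.
Length 3: M₁..M₃: k=1: 0+2268+20·21·27=13608; k=2: 1680+0+20·4·27=3840 → min 3840 | M₂..M₄: k=2: 0+2052+21·4·19=3648; k=3: 2268+0+21·27·19=13041 → min 3648 | M₃..M₅: k=3: 0+13851+4·27·27=16767; k=4: 2052+0+4·19·27=4104 → min 4104.
Length 4: M₁..M₄: k=1: 0+3648+20·21·19=11628; k=2: 1680+2052+20·4·19=5252; k=3: 3840+0+20·27·19=14100 → min 5252 | M₂..M₅: k=2: 0+4104+21·4·27=6372; k=3: 2268+13851+21·27·27=31428; k=4: 3648+0+21·19·27=14421 → min 6372.
Length 5: M₁..M₅: k=1: 0+6372+20·21·27=17712; k=2: 1680+4104+20·4·27=7944; k=3: 3840+13851+20·27·27=32271; k=4: 5252+0+20·19·27=15512 → min 7944.
Optimal order: ((M₁M₂)((M₃M₄)M₅)) with cost 7944.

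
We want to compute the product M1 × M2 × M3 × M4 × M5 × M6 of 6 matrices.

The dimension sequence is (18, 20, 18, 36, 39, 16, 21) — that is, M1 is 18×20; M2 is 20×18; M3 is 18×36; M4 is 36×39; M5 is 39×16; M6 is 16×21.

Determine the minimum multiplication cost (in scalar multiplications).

Adjacent pairs: M1M2 = 18·20·18 = 6480; M2M3 = 20·18·36 = 12960; M3M4 = 18·36·39 = 25272; M4M5 = 36·39·16 = 22464; M5M6 = 39·16·21 = 13104.
Length 3: M1..M3: k=1: 0+12960+18·20·36=25920; k=2: 6480+0+18·18·36=18144 → min 18144 | M2..M4: k=2: 0+25272+20·18·39=39312; k=3: 12960+0+20·36·39=41040 → min 39312 | M3..M5: k=3: 0+22464+18·36·16=32832; k=4: 25272+0+18·39·16=36504 → min 32832 | M4..M6: k=4: 0+13104+36·39·21=42588; k=5: 22464+0+36·16·21=34560 → min 34560.
Length 4: M1..M4: k=1: 0+39312+18·20·39=53352; k=2: 6480+25272+18·18·39=44388; k=3: 18144+0+18·36·39=43416 → min 43416 | M2..M5: k=2: 0+32832+20·18·16=38592; k=3: 12960+22464+20·36·16=46944; k=4: 39312+0+20·39·16=51792 → min 38592 | M3..M6: k=3: 0+34560+18·36·21=48168; k=4: 25272+13104+18·39·21=53118; k=5: 32832+0+18·16·21=38880 → min 38880.
Length 5: M1..M5: k=1: 0+38592+18·20·16=44352; k=2: 6480+32832+18·18·16=44496; k=3: 18144+22464+18·36·16=50976; k=4: 43416+0+18·39·16=54648 → min 44352 | M2..M6: k=2: 0+38880+20·18·21=46440; k=3: 12960+34560+20·36·21=62640; k=4: 39312+13104+20·39·21=68796; k=5: 38592+0+20·16·21=45312 → min 45312.
Length 6: M1..M6: k=1: 0+45312+18·20·21=52872; k=2: 6480+38880+18·18·21=52164; k=3: 18144+34560+18·36·21=66312; k=4: 43416+13104+18·39·21=71262; k=5: 44352+0+18·16·21=50400 → min 50400.
Optimal order: ((M1 × (M2 × (M3 × (M4 × M5)))) × M6) with cost 50400.

50400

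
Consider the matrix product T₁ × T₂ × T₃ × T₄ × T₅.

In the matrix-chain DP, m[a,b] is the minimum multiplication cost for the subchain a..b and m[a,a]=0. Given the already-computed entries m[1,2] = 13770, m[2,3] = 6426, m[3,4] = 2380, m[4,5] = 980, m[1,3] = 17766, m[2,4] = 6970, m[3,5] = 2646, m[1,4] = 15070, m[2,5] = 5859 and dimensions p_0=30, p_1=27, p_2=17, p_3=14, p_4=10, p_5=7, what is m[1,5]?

11529

m[1,5] = min over k∈[1,4] of m[1,k]+m[k+1,5]+p_{0}·p_k·p_{5}.
k=1: 0 + 5859 + 30·27·7 = 11529; k=2: 13770 + 2646 + 30·17·7 = 19986; k=3: 17766 + 980 + 30·14·7 = 21686; k=4: 15070 + 0 + 30·10·7 = 17170.
Minimum: 11529 at k=1.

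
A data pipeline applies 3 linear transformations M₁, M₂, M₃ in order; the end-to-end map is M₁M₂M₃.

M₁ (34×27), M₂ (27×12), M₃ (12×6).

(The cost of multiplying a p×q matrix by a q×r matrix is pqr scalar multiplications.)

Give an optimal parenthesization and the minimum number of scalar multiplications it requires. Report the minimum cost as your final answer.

7452

(M₁(M₂M₃)): cost 7452.
((M₁M₂)M₃): cost 13464.
Optimal: (M₁(M₂M₃)) with cost 7452.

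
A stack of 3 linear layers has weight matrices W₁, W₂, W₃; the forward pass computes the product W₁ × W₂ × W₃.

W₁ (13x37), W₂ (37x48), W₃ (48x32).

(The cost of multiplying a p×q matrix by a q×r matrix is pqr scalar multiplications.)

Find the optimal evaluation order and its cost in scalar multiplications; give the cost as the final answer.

43056

(W₁ × (W₂ × W₃)): cost 72224.
((W₁ × W₂) × W₃): cost 43056.
Optimal: ((W₁ × W₂) × W₃) with cost 43056.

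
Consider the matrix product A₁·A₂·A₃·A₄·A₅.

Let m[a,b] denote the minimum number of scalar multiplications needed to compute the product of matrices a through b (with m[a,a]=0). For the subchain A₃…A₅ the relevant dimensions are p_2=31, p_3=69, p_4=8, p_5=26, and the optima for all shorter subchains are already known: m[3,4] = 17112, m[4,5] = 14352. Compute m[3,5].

m[3,5] = min over k∈[3,4] of m[3,k]+m[k+1,5]+p_{2}·p_k·p_{5}.
k=3: 0 + 14352 + 31·69·26 = 69966; k=4: 17112 + 0 + 31·8·26 = 23560.
Minimum: 23560 at k=4.

23560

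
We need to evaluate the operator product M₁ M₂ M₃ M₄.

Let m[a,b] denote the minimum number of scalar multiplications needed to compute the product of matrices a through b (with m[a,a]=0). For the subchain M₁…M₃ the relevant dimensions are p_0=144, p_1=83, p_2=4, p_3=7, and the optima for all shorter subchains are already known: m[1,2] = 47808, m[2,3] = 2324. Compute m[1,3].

m[1,3] = min over k∈[1,2] of m[1,k]+m[k+1,3]+p_{0}·p_k·p_{3}.
k=1: 0 + 2324 + 144·83·7 = 85988; k=2: 47808 + 0 + 144·4·7 = 51840.
Minimum: 51840 at k=2.

51840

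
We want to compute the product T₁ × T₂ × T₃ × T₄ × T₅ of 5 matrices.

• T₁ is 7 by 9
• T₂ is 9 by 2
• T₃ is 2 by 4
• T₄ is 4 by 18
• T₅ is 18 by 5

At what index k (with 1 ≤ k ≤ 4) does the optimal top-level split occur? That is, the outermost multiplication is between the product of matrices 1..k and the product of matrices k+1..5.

Adjacent pairs: T₁T₂ = 7·9·2 = 126; T₂T₃ = 9·2·4 = 72; T₃T₄ = 2·4·18 = 144; T₄T₅ = 4·18·5 = 360.
Length 3: T₁..T₃: k=1: 0+72+7·9·4=324; k=2: 126+0+7·2·4=182 → min 182 | T₂..T₄: k=2: 0+144+9·2·18=468; k=3: 72+0+9·4·18=720 → min 468 | T₃..T₅: k=3: 0+360+2·4·5=400; k=4: 144+0+2·18·5=324 → min 324.
Length 4: T₁..T₄: k=1: 0+468+7·9·18=1602; k=2: 126+144+7·2·18=522; k=3: 182+0+7·4·18=686 → min 522 | T₂..T₅: k=2: 0+324+9·2·5=414; k=3: 72+360+9·4·5=612; k=4: 468+0+9·18·5=1278 → min 414.
Top-level splits: k=1: (T₁..T₁)·(T₂..T₅) → 0+414+7·9·5 = 729; k=2: (T₁..T₂)·(T₃..T₅) → 126+324+7·2·5 = 520; k=3: (T₁..T₃)·(T₄..T₅) → 182+360+7·4·5 = 682; k=4: (T₁..T₄)·(T₅..T₅) → 522+0+7·18·5 = 1152.
Best split is after T₂, i.e. k = 2.

2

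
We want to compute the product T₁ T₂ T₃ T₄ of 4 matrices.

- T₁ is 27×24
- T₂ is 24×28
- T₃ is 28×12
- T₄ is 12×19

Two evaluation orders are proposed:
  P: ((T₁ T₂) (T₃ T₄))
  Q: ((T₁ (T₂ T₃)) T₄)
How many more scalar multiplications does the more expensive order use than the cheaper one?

16896

Order P = ((T₁ T₂) (T₃ T₄)): (T₁ T₂): 27×24 by 24×28 → 27×28, cost 27·24·28 = 18144; (T₃ T₄): 28×12 by 12×19 → 28×19, cost 28·12·19 = 6384; ((T₁ T₂) (T₃ T₄)): 27×28 by 28×19 → 27×19, cost 27·28·19 = 14364; cumulative 38892. Total 38892.
Order Q = ((T₁ (T₂ T₃)) T₄): (T₂ T₃): 24×28 by 28×12 → 24×12, cost 24·28·12 = 8064; (T₁ (T₂ T₃)): 27×24 by 24×12 → 27×12, cost 27·24·12 = 7776; cumulative 15840; ((T₁ (T₂ T₃)) T₄): 27×12 by 12×19 → 27×19, cost 27·12·19 = 6156; cumulative 21996. Total 21996.
Difference: |38892 − 21996| = 16896.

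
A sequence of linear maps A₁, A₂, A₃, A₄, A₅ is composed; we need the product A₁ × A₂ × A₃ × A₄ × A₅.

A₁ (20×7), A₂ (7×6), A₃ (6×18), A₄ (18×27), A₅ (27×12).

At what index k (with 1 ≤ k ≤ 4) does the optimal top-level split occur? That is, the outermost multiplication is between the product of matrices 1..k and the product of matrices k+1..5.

1

Adjacent pairs: A₁A₂ = 20·7·6 = 840; A₂A₃ = 7·6·18 = 756; A₃A₄ = 6·18·27 = 2916; A₄A₅ = 18·27·12 = 5832.
Length 3: A₁..A₃: k=1: 0+756+20·7·18=3276; k=2: 840+0+20·6·18=3000 → min 3000 | A₂..A₄: k=2: 0+2916+7·6·27=4050; k=3: 756+0+7·18·27=4158 → min 4050 | A₃..A₅: k=3: 0+5832+6·18·12=7128; k=4: 2916+0+6·27·12=4860 → min 4860.
Length 4: A₁..A₄: k=1: 0+4050+20·7·27=7830; k=2: 840+2916+20·6·27=6996; k=3: 3000+0+20·18·27=12720 → min 6996 | A₂..A₅: k=2: 0+4860+7·6·12=5364; k=3: 756+5832+7·18·12=8100; k=4: 4050+0+7·27·12=6318 → min 5364.
Top-level splits: k=1: (A₁..A₁)·(A₂..A₅) → 0+5364+20·7·12 = 7044; k=2: (A₁..A₂)·(A₃..A₅) → 840+4860+20·6·12 = 7140; k=3: (A₁..A₃)·(A₄..A₅) → 3000+5832+20·18·12 = 13152; k=4: (A₁..A₄)·(A₅..A₅) → 6996+0+20·27·12 = 13476.
Best split is after A₁, i.e. k = 1.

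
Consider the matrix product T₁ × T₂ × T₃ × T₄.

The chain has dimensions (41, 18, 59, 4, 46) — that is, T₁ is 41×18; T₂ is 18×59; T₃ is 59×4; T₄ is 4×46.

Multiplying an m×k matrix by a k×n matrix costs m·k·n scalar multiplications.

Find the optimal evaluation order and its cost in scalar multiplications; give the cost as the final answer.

14744

Adjacent pairs: T₁T₂ = 41·18·59 = 43542; T₂T₃ = 18·59·4 = 4248; T₃T₄ = 59·4·46 = 10856.
Length 3: T₁..T₃: k=1: 0+4248+41·18·4=7200; k=2: 43542+0+41·59·4=53218 → min 7200 | T₂..T₄: k=2: 0+10856+18·59·46=59708; k=3: 4248+0+18·4·46=7560 → min 7560.
Length 4: T₁..T₄: k=1: 0+7560+41·18·46=41508; k=2: 43542+10856+41·59·46=165672; k=3: 7200+0+41·4·46=14744 → min 14744.
Optimal parenthesization: ((T₁ × (T₂ × T₃)) × T₄) with cost 14744.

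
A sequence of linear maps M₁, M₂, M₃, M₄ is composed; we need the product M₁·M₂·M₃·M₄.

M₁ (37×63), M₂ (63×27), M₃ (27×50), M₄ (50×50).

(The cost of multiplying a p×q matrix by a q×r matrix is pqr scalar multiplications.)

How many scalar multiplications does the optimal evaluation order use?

Adjacent pairs: M₁M₂ = 37·63·27 = 62937; M₂M₃ = 63·27·50 = 85050; M₃M₄ = 27·50·50 = 67500.
Length 3: M₁..M₃: k=1: 0+85050+37·63·50=201600; k=2: 62937+0+37·27·50=112887 → min 112887 | M₂..M₄: k=2: 0+67500+63·27·50=152550; k=3: 85050+0+63·50·50=242550 → min 152550.
Length 4: M₁..M₄: k=1: 0+152550+37·63·50=269100; k=2: 62937+67500+37·27·50=180387; k=3: 112887+0+37·50·50=205387 → min 180387.
Optimal order: ((M₁·M₂)·(M₃·M₄)) with cost 180387.

180387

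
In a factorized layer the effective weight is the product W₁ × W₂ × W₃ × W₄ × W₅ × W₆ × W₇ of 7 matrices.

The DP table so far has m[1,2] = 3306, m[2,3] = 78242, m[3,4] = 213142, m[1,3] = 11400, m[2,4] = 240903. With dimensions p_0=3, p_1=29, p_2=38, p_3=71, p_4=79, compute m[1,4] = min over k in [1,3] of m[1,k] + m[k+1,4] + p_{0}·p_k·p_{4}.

28227

m[1,4] = min over k∈[1,3] of m[1,k]+m[k+1,4]+p_{0}·p_k·p_{4}.
k=1: 0 + 240903 + 3·29·79 = 247776; k=2: 3306 + 213142 + 3·38·79 = 225454; k=3: 11400 + 0 + 3·71·79 = 28227.
Minimum: 28227 at k=3.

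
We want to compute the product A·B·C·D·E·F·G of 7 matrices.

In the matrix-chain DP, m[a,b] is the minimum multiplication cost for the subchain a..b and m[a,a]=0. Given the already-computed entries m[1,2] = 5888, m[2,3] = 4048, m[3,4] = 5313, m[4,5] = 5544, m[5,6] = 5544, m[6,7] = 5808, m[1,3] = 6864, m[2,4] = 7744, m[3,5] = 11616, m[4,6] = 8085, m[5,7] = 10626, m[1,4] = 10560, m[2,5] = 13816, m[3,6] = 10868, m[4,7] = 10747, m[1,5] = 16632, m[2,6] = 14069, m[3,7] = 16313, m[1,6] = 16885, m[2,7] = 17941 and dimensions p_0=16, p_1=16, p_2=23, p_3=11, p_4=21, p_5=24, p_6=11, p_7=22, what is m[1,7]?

m[1,7] = min over k∈[1,6] of m[1,k]+m[k+1,7]+p_{0}·p_k·p_{7}.
k=1: 0 + 17941 + 16·16·22 = 23573; k=2: 5888 + 16313 + 16·23·22 = 30297; k=3: 6864 + 10747 + 16·11·22 = 21483; k=4: 10560 + 10626 + 16·21·22 = 28578; k=5: 16632 + 5808 + 16·24·22 = 30888; k=6: 16885 + 0 + 16·11·22 = 20757.
Minimum: 20757 at k=6.

20757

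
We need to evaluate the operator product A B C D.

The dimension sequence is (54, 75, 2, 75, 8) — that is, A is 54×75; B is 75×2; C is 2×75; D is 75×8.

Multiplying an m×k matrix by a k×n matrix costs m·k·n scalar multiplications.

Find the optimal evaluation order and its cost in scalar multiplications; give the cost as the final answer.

10164

Adjacent pairs: AB = 54·75·2 = 8100; BC = 75·2·75 = 11250; CD = 2·75·8 = 1200.
Length 3: A..C: k=1: 0+11250+54·75·75=315000; k=2: 8100+0+54·2·75=16200 → min 16200 | B..D: k=2: 0+1200+75·2·8=2400; k=3: 11250+0+75·75·8=56250 → min 2400.
Length 4: A..D: k=1: 0+2400+54·75·8=34800; k=2: 8100+1200+54·2·8=10164; k=3: 16200+0+54·75·8=48600 → min 10164.
Optimal parenthesization: ((A B) (C D)) with cost 10164.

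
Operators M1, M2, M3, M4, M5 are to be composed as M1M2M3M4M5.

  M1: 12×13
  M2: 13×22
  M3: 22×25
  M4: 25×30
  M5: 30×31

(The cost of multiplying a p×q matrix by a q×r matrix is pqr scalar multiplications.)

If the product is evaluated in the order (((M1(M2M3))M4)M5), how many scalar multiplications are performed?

(M2M3): 13×22 by 22×25 → 13×25, cost 13·22·25 = 7150
(M1(M2M3)): 12×13 by 13×25 → 12×25, cost 12·13·25 = 3900; cumulative 11050
((M1(M2M3))M4): 12×25 by 25×30 → 12×30, cost 12·25·30 = 9000; cumulative 20050
(((M1(M2M3))M4)M5): 12×30 by 30×31 → 12×31, cost 12·30·31 = 11160; cumulative 31210
Total: 31210 scalar multiplications.

31210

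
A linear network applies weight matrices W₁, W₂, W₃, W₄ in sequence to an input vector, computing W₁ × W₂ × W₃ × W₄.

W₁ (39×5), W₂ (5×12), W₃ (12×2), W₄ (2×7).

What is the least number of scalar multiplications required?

Adjacent pairs: W₁W₂ = 39·5·12 = 2340; W₂W₃ = 5·12·2 = 120; W₃W₄ = 12·2·7 = 168.
Length 3: W₁..W₃: k=1: 0+120+39·5·2=510; k=2: 2340+0+39·12·2=3276 → min 510 | W₂..W₄: k=2: 0+168+5·12·7=588; k=3: 120+0+5·2·7=190 → min 190.
Length 4: W₁..W₄: k=1: 0+190+39·5·7=1555; k=2: 2340+168+39·12·7=5784; k=3: 510+0+39·2·7=1056 → min 1056.
Optimal order: ((W₁ × (W₂ × W₃)) × W₄) with cost 1056.

1056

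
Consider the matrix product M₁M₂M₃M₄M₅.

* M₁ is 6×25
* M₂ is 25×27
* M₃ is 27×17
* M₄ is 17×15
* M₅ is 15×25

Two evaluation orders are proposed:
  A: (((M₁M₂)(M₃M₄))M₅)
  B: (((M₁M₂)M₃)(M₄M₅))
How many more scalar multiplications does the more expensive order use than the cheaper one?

Order A = (((M₁M₂)(M₃M₄))M₅): (M₁M₂): 6×25 by 25×27 → 6×27, cost 6·25·27 = 4050; (M₃M₄): 27×17 by 17×15 → 27×15, cost 27·17·15 = 6885; ((M₁M₂)(M₃M₄)): 6×27 by 27×15 → 6×15, cost 6·27·15 = 2430; cumulative 13365; (((M₁M₂)(M₃M₄))M₅): 6×15 by 15×25 → 6×25, cost 6·15·25 = 2250; cumulative 15615. Total 15615.
Order B = (((M₁M₂)M₃)(M₄M₅)): (M₁M₂): 6×25 by 25×27 → 6×27, cost 6·25·27 = 4050; ((M₁M₂)M₃): 6×27 by 27×17 → 6×17, cost 6·27·17 = 2754; cumulative 6804; (M₄M₅): 17×15 by 15×25 → 17×25, cost 17·15·25 = 6375; (((M₁M₂)M₃)(M₄M₅)): 6×17 by 17×25 → 6×25, cost 6·17·25 = 2550; cumulative 15729. Total 15729.
Difference: |15615 − 15729| = 114.

114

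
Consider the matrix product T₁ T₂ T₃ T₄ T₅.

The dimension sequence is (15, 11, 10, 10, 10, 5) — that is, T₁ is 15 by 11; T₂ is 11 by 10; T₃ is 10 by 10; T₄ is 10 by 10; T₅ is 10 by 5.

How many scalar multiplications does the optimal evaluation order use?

Adjacent pairs: T₁T₂ = 15·11·10 = 1650; T₂T₃ = 11·10·10 = 1100; T₃T₄ = 10·10·10 = 1000; T₄T₅ = 10·10·5 = 500.
Length 3: T₁..T₃: k=1: 0+1100+15·11·10=2750; k=2: 1650+0+15·10·10=3150 → min 2750 | T₂..T₄: k=2: 0+1000+11·10·10=2100; k=3: 1100+0+11·10·10=2200 → min 2100 | T₃..T₅: k=3: 0+500+10·10·5=1000; k=4: 1000+0+10·10·5=1500 → min 1000.
Length 4: T₁..T₄: k=1: 0+2100+15·11·10=3750; k=2: 1650+1000+15·10·10=4150; k=3: 2750+0+15·10·10=4250 → min 3750 | T₂..T₅: k=2: 0+1000+11·10·5=1550; k=3: 1100+500+11·10·5=2150; k=4: 2100+0+11·10·5=2650 → min 1550.
Length 5: T₁..T₅: k=1: 0+1550+15·11·5=2375; k=2: 1650+1000+15·10·5=3400; k=3: 2750+500+15·10·5=4000; k=4: 3750+0+15·10·5=4500 → min 2375.
Optimal order: (T₁ (T₂ (T₃ (T₄ T₅)))) with cost 2375.

2375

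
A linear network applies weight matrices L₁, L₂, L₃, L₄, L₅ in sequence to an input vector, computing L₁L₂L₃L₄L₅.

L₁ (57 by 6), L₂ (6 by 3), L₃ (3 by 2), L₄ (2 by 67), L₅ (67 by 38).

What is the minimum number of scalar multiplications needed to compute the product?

Adjacent pairs: L₁L₂ = 57·6·3 = 1026; L₂L₃ = 6·3·2 = 36; L₃L₄ = 3·2·67 = 402; L₄L₅ = 2·67·38 = 5092.
Length 3: L₁..L₃: k=1: 0+36+57·6·2=720; k=2: 1026+0+57·3·2=1368 → min 720 | L₂..L₄: k=2: 0+402+6·3·67=1608; k=3: 36+0+6·2·67=840 → min 840 | L₃..L₅: k=3: 0+5092+3·2·38=5320; k=4: 402+0+3·67·38=8040 → min 5320.
Length 4: L₁..L₄: k=1: 0+840+57·6·67=23754; k=2: 1026+402+57·3·67=12885; k=3: 720+0+57·2·67=8358 → min 8358 | L₂..L₅: k=2: 0+5320+6·3·38=6004; k=3: 36+5092+6·2·38=5584; k=4: 840+0+6·67·38=16116 → min 5584.
Length 5: L₁..L₅: k=1: 0+5584+57·6·38=18580; k=2: 1026+5320+57·3·38=12844; k=3: 720+5092+57·2·38=10144; k=4: 8358+0+57·67·38=153480 → min 10144.
Optimal order: ((L₁(L₂L₃))(L₄L₅)) with cost 10144.

10144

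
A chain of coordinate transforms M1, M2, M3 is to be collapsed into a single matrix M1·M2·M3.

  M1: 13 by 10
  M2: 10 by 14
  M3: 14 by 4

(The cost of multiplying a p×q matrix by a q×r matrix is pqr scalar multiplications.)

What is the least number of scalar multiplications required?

Order (M1·(M2·M3)): (M2·M3): 10×14 by 14×4 → 10×4, cost 10·14·4 = 560; (M1·(M2·M3)): 13×10 by 10×4 → 13×4, cost 13·10·4 = 520; cumulative 1080. Total 1080.
Order ((M1·M2)·M3): (M1·M2): 13×10 by 10×14 → 13×14, cost 13·10·14 = 1820; ((M1·M2)·M3): 13×14 by 14×4 → 13×4, cost 13·14·4 = 728; cumulative 2548. Total 2548.
Minimum: 1080.

1080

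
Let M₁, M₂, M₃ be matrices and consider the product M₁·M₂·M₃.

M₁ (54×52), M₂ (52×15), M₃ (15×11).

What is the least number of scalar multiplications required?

39468

Order (M₁·(M₂·M₃)): (M₂·M₃): 52×15 by 15×11 → 52×11, cost 52·15·11 = 8580; (M₁·(M₂·M₃)): 54×52 by 52×11 → 54×11, cost 54·52·11 = 30888; cumulative 39468. Total 39468.
Order ((M₁·M₂)·M₃): (M₁·M₂): 54×52 by 52×15 → 54×15, cost 54·52·15 = 42120; ((M₁·M₂)·M₃): 54×15 by 15×11 → 54×11, cost 54·15·11 = 8910; cumulative 51030. Total 51030.
Minimum: 39468.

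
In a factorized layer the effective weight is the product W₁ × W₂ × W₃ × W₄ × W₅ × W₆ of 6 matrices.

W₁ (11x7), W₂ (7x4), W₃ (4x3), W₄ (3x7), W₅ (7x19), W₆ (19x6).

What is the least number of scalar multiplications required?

Adjacent pairs: W₁W₂ = 11·7·4 = 308; W₂W₃ = 7·4·3 = 84; W₃W₄ = 4·3·7 = 84; W₄W₅ = 3·7·19 = 399; W₅W₆ = 7·19·6 = 798.
Length 3: W₁..W₃: k=1: 0+84+11·7·3=315; k=2: 308+0+11·4·3=440 → min 315 | W₂..W₄: k=2: 0+84+7·4·7=280; k=3: 84+0+7·3·7=231 → min 231 | W₃..W₅: k=3: 0+399+4·3·19=627; k=4: 84+0+4·7·19=616 → min 616 | W₄..W₆: k=4: 0+798+3·7·6=924; k=5: 399+0+3·19·6=741 → min 741.
Length 4: W₁..W₄: k=1: 0+231+11·7·7=770; k=2: 308+84+11·4·7=700; k=3: 315+0+11·3·7=546 → min 546 | W₂..W₅: k=2: 0+616+7·4·19=1148; k=3: 84+399+7·3·19=882; k=4: 231+0+7·7·19=1162 → min 882 | W₃..W₆: k=3: 0+741+4·3·6=813; k=4: 84+798+4·7·6=1050; k=5: 616+0+4·19·6=1072 → min 813.
Length 5: W₁..W₅: k=1: 0+882+11·7·19=2345; k=2: 308+616+11·4·19=1760; k=3: 315+399+11·3·19=1341; k=4: 546+0+11·7·19=2009 → min 1341 | W₂..W₆: k=2: 0+813+7·4·6=981; k=3: 84+741+7·3·6=951; k=4: 231+798+7·7·6=1323; k=5: 882+0+7·19·6=1680 → min 951.
Length 6: W₁..W₆: k=1: 0+951+11·7·6=1413; k=2: 308+813+11·4·6=1385; k=3: 315+741+11·3·6=1254; k=4: 546+798+11·7·6=1806; k=5: 1341+0+11·19·6=2595 → min 1254.
Optimal order: ((W₁ × (W₂ × W₃)) × ((W₄ × W₅) × W₆)) with cost 1254.

1254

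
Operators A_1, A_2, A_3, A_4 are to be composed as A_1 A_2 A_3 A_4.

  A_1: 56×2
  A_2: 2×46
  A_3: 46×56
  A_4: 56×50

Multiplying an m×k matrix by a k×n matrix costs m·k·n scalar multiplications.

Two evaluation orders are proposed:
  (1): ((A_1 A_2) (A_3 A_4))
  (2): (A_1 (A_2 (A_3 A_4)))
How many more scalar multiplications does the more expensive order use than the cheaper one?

Order (1) = ((A_1 A_2) (A_3 A_4)): (A_1 A_2): 56×2 by 2×46 → 56×46, cost 56·2·46 = 5152; (A_3 A_4): 46×56 by 56×50 → 46×50, cost 46·56·50 = 128800; ((A_1 A_2) (A_3 A_4)): 56×46 by 46×50 → 56×50, cost 56·46·50 = 128800; cumulative 262752. Total 262752.
Order (2) = (A_1 (A_2 (A_3 A_4))): (A_3 A_4): 46×56 by 56×50 → 46×50, cost 46·56·50 = 128800; (A_2 (A_3 A_4)): 2×46 by 46×50 → 2×50, cost 2·46·50 = 4600; cumulative 133400; (A_1 (A_2 (A_3 A_4))): 56×2 by 2×50 → 56×50, cost 56·2·50 = 5600; cumulative 139000. Total 139000.
Difference: |262752 − 139000| = 123752.

123752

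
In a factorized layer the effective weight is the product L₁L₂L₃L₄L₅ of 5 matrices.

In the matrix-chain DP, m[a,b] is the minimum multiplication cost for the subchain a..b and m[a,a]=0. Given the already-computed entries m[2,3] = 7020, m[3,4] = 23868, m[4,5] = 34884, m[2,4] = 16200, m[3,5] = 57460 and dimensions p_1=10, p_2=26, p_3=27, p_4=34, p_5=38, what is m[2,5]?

m[2,5] = min over k∈[2,4] of m[2,k]+m[k+1,5]+p_{1}·p_k·p_{5}.
k=2: 0 + 57460 + 10·26·38 = 67340; k=3: 7020 + 34884 + 10·27·38 = 52164; k=4: 16200 + 0 + 10·34·38 = 29120.
Minimum: 29120 at k=4.

29120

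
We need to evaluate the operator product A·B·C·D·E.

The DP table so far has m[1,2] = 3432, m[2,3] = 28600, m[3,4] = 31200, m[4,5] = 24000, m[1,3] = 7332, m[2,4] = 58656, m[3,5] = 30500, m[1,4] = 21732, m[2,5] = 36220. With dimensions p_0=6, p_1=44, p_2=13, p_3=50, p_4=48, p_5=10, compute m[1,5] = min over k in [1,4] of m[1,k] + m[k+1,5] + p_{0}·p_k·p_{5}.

m[1,5] = min over k∈[1,4] of m[1,k]+m[k+1,5]+p_{0}·p_k·p_{5}.
k=1: 0 + 36220 + 6·44·10 = 38860; k=2: 3432 + 30500 + 6·13·10 = 34712; k=3: 7332 + 24000 + 6·50·10 = 34332; k=4: 21732 + 0 + 6·48·10 = 24612.
Minimum: 24612 at k=4.

24612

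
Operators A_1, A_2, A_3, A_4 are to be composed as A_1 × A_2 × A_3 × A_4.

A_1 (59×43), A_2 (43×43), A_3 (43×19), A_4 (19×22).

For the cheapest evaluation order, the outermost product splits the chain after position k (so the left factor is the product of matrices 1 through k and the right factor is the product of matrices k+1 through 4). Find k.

3

Adjacent pairs: A_1A_2 = 59·43·43 = 109091; A_2A_3 = 43·43·19 = 35131; A_3A_4 = 43·19·22 = 17974.
Length 3: A_1..A_3: k=1: 0+35131+59·43·19=83334; k=2: 109091+0+59·43·19=157294 → min 83334 | A_2..A_4: k=2: 0+17974+43·43·22=58652; k=3: 35131+0+43·19·22=53105 → min 53105.
Top-level splits: k=1: (A_1..A_1)·(A_2..A_4) → 0+53105+59·43·22 = 108919; k=2: (A_1..A_2)·(A_3..A_4) → 109091+17974+59·43·22 = 182879; k=3: (A_1..A_3)·(A_4..A_4) → 83334+0+59·19·22 = 107996.
Best split is after A_3, i.e. k = 3.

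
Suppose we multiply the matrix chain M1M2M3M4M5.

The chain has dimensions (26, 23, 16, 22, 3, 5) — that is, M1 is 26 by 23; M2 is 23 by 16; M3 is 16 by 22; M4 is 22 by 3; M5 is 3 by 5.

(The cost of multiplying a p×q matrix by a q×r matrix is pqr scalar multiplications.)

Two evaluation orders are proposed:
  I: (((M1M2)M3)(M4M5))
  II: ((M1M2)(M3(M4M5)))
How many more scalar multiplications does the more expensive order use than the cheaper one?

8172

Order I = (((M1M2)M3)(M4M5)): (M1M2): 26×23 by 23×16 → 26×16, cost 26·23·16 = 9568; ((M1M2)M3): 26×16 by 16×22 → 26×22, cost 26·16·22 = 9152; cumulative 18720; (M4M5): 22×3 by 3×5 → 22×5, cost 22·3·5 = 330; (((M1M2)M3)(M4M5)): 26×22 by 22×5 → 26×5, cost 26·22·5 = 2860; cumulative 21910. Total 21910.
Order II = ((M1M2)(M3(M4M5))): (M1M2): 26×23 by 23×16 → 26×16, cost 26·23·16 = 9568; (M4M5): 22×3 by 3×5 → 22×5, cost 22·3·5 = 330; (M3(M4M5)): 16×22 by 22×5 → 16×5, cost 16·22·5 = 1760; cumulative 2090; ((M1M2)(M3(M4M5))): 26×16 by 16×5 → 26×5, cost 26·16·5 = 2080; cumulative 13738. Total 13738.
Difference: |21910 − 13738| = 8172.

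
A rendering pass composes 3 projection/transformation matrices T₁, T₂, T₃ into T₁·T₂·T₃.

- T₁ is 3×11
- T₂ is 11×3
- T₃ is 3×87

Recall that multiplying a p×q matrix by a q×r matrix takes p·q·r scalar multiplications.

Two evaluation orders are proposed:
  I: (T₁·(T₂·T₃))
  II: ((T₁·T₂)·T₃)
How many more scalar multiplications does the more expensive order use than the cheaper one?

Order I = (T₁·(T₂·T₃)): (T₂·T₃): 11×3 by 3×87 → 11×87, cost 11·3·87 = 2871; (T₁·(T₂·T₃)): 3×11 by 11×87 → 3×87, cost 3·11·87 = 2871; cumulative 5742. Total 5742.
Order II = ((T₁·T₂)·T₃): (T₁·T₂): 3×11 by 11×3 → 3×3, cost 3·11·3 = 99; ((T₁·T₂)·T₃): 3×3 by 3×87 → 3×87, cost 3·3·87 = 783; cumulative 882. Total 882.
Difference: |5742 − 882| = 4860.

4860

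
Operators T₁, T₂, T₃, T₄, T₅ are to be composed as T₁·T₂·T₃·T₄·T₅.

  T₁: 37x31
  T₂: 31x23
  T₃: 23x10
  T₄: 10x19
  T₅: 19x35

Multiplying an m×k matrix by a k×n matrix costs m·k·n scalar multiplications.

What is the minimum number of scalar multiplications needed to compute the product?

Adjacent pairs: T₁T₂ = 37·31·23 = 26381; T₂T₃ = 31·23·10 = 7130; T₃T₄ = 23·10·19 = 4370; T₄T₅ = 10·19·35 = 6650.
Length 3: T₁..T₃: k=1: 0+7130+37·31·10=18600; k=2: 26381+0+37·23·10=34891 → min 18600 | T₂..T₄: k=2: 0+4370+31·23·19=17917; k=3: 7130+0+31·10·19=13020 → min 13020 | T₃..T₅: k=3: 0+6650+23·10·35=14700; k=4: 4370+0+23·19·35=19665 → min 14700.
Length 4: T₁..T₄: k=1: 0+13020+37·31·19=34813; k=2: 26381+4370+37·23·19=46920; k=3: 18600+0+37·10·19=25630 → min 25630 | T₂..T₅: k=2: 0+14700+31·23·35=39655; k=3: 7130+6650+31·10·35=24630; k=4: 13020+0+31·19·35=33635 → min 24630.
Length 5: T₁..T₅: k=1: 0+24630+37·31·35=64775; k=2: 26381+14700+37·23·35=70866; k=3: 18600+6650+37·10·35=38200; k=4: 25630+0+37·19·35=50235 → min 38200.
Optimal order: ((T₁·(T₂·T₃))·(T₄·T₅)) with cost 38200.

38200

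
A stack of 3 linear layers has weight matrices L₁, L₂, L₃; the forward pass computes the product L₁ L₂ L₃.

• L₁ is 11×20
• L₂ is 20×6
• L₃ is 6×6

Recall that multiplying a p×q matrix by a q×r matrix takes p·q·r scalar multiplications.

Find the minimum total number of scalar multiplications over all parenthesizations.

1716

Order (L₁ (L₂ L₃)): (L₂ L₃): 20×6 by 6×6 → 20×6, cost 20·6·6 = 720; (L₁ (L₂ L₃)): 11×20 by 20×6 → 11×6, cost 11·20·6 = 1320; cumulative 2040. Total 2040.
Order ((L₁ L₂) L₃): (L₁ L₂): 11×20 by 20×6 → 11×6, cost 11·20·6 = 1320; ((L₁ L₂) L₃): 11×6 by 6×6 → 11×6, cost 11·6·6 = 396; cumulative 1716. Total 1716.
Minimum: 1716.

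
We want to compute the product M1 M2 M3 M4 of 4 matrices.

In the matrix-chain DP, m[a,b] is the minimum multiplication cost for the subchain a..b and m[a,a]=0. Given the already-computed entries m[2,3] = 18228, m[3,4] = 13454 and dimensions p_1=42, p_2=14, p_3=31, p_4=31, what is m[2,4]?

31682

m[2,4] = min over k∈[2,3] of m[2,k]+m[k+1,4]+p_{1}·p_k·p_{4}.
k=2: 0 + 13454 + 42·14·31 = 31682; k=3: 18228 + 0 + 42·31·31 = 58590.
Minimum: 31682 at k=2.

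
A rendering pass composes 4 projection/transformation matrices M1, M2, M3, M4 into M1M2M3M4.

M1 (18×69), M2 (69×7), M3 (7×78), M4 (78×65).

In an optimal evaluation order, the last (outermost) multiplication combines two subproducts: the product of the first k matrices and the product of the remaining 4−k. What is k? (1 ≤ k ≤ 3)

Adjacent pairs: M1M2 = 18·69·7 = 8694; M2M3 = 69·7·78 = 37674; M3M4 = 7·78·65 = 35490.
Length 3: M1..M3: k=1: 0+37674+18·69·78=134550; k=2: 8694+0+18·7·78=18522 → min 18522 | M2..M4: k=2: 0+35490+69·7·65=66885; k=3: 37674+0+69·78·65=387504 → min 66885.
Top-level splits: k=1: (M1..M1)·(M2..M4) → 0+66885+18·69·65 = 147615; k=2: (M1..M2)·(M3..M4) → 8694+35490+18·7·65 = 52374; k=3: (M1..M3)·(M4..M4) → 18522+0+18·78·65 = 109782.
Best split is after M2, i.e. k = 2.

2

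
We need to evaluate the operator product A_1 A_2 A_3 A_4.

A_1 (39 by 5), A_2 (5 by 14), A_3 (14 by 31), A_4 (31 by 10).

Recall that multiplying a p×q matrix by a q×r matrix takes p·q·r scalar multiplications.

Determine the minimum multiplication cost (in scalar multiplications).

5670

Adjacent pairs: A_1A_2 = 39·5·14 = 2730; A_2A_3 = 5·14·31 = 2170; A_3A_4 = 14·31·10 = 4340.
Length 3: A_1..A_3: k=1: 0+2170+39·5·31=8215; k=2: 2730+0+39·14·31=19656 → min 8215 | A_2..A_4: k=2: 0+4340+5·14·10=5040; k=3: 2170+0+5·31·10=3720 → min 3720.
Length 4: A_1..A_4: k=1: 0+3720+39·5·10=5670; k=2: 2730+4340+39·14·10=12530; k=3: 8215+0+39·31·10=20305 → min 5670.
Optimal order: (A_1 ((A_2 A_3) A_4)) with cost 5670.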